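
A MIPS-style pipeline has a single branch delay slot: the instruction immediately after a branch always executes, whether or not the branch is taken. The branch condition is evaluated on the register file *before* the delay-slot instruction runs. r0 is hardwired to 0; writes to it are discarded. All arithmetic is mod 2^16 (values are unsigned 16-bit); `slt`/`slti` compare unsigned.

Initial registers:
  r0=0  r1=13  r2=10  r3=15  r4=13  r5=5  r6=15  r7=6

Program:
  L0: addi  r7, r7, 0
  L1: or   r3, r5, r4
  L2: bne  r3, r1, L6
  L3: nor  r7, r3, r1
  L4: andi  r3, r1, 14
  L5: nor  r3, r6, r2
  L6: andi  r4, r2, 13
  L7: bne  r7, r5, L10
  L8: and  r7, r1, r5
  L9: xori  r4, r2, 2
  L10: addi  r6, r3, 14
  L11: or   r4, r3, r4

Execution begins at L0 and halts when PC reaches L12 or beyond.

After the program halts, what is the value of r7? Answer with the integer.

#0 addi  r7, r7, 0 ; 0/13/10/15/13/5/15/6
#1 or   r3, r5, r4 ; 0/13/10/13/13/5/15/6
#2 bne  r3, r1, L6 ; 0/13/10/13/13/5/15/6 ; →fallthru
#3 nor  r7, r3, r1 ; 0/13/10/13/13/5/15/65522
#4 andi  r3, r1, 14 ; 0/13/10/12/13/5/15/65522
#5 nor  r3, r6, r2 ; 0/13/10/65520/13/5/15/65522
#6 andi  r4, r2, 13 ; 0/13/10/65520/8/5/15/65522
#7 bne  r7, r5, L10 ; 0/13/10/65520/8/5/15/65522 ; →target
#8 and  r7, r1, r5 ; 0/13/10/65520/8/5/15/5
#10 addi  r6, r3, 14 ; 0/13/10/65520/8/5/65534/5
#11 or   r4, r3, r4 ; 0/13/10/65520/65528/5/65534/5

5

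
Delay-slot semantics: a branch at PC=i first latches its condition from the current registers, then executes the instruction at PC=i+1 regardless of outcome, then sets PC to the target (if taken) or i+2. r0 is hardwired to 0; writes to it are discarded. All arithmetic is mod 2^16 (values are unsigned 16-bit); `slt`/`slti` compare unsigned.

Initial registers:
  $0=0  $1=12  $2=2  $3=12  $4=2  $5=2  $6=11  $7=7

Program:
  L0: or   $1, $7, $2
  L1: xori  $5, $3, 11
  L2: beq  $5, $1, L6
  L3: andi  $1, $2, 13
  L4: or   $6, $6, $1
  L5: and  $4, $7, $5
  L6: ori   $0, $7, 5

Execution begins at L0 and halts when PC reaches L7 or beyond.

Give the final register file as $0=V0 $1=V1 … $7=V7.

  step pc=0: or   $1, $7, $2  regs=(0,7,2,12,2,2,11,7)
  step pc=1: xori  $5, $3, 11  regs=(0,7,2,12,2,7,11,7)
  step pc=2: beq  $5, $1, L6  cond=T  regs=(0,7,2,12,2,7,11,7)
  step pc=3: andi  $1, $2, 13  regs=(0,0,2,12,2,7,11,7)
  step pc=6: ori   $0, $7, 5  regs=(0,0,2,12,2,7,11,7)

$0=0 $1=0 $2=2 $3=12 $4=2 $5=7 $6=11 $7=7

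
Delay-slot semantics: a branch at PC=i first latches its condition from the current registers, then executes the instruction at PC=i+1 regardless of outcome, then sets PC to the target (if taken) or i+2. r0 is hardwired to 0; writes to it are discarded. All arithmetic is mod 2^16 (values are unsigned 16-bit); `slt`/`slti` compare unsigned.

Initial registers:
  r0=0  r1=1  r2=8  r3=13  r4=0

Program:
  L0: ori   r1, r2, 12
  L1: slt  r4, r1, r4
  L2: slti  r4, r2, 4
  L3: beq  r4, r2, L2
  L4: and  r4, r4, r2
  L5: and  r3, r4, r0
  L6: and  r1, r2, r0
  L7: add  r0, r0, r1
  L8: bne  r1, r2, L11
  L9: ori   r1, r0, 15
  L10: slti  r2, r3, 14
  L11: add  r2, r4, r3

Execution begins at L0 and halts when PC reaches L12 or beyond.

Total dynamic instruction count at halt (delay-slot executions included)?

11

[0] ori   r1, r2, 12  →  {r0:0, r1:12, r2:8, r3:13, r4:0}
[1] slt  r4, r1, r4  →  {r0:0, r1:12, r2:8, r3:13, r4:0}
[2] slti  r4, r2, 4  →  {r0:0, r1:12, r2:8, r3:13, r4:0}
[3] beq  r4, r2, L2  →  {r0:0, r1:12, r2:8, r3:13, r4:0}  ⟨branch fallthrough⟩
[4] and  r4, r4, r2  →  {r0:0, r1:12, r2:8, r3:13, r4:0}
[5] and  r3, r4, r0  →  {r0:0, r1:12, r2:8, r3:0, r4:0}
[6] and  r1, r2, r0  →  {r0:0, r1:0, r2:8, r3:0, r4:0}
[7] add  r0, r0, r1  →  {r0:0, r1:0, r2:8, r3:0, r4:0}
[8] bne  r1, r2, L11  →  {r0:0, r1:0, r2:8, r3:0, r4:0}  ⟨branch taken⟩
[9] ori   r1, r0, 15  →  {r0:0, r1:15, r2:8, r3:0, r4:0}
[11] add  r2, r4, r3  →  {r0:0, r1:15, r2:0, r3:0, r4:0}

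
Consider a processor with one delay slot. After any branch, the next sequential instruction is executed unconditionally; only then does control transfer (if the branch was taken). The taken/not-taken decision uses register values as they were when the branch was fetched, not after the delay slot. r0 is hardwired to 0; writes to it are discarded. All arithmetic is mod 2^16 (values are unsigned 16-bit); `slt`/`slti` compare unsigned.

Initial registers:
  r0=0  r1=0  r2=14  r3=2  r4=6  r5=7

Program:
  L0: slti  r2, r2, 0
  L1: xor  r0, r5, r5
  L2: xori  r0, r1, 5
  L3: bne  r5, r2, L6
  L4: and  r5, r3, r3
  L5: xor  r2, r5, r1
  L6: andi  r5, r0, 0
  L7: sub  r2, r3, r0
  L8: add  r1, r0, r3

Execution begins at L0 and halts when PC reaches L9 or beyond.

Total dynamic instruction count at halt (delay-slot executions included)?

#0 slti  r2, r2, 0 ; 0/0/0/2/6/7
#1 xor  r0, r5, r5 ; 0/0/0/2/6/7
#2 xori  r0, r1, 5 ; 0/0/0/2/6/7
#3 bne  r5, r2, L6 ; 0/0/0/2/6/7 ; →target
#4 and  r5, r3, r3 ; 0/0/0/2/6/2
#6 andi  r5, r0, 0 ; 0/0/0/2/6/0
#7 sub  r2, r3, r0 ; 0/0/2/2/6/0
#8 add  r1, r0, r3 ; 0/2/2/2/6/0

8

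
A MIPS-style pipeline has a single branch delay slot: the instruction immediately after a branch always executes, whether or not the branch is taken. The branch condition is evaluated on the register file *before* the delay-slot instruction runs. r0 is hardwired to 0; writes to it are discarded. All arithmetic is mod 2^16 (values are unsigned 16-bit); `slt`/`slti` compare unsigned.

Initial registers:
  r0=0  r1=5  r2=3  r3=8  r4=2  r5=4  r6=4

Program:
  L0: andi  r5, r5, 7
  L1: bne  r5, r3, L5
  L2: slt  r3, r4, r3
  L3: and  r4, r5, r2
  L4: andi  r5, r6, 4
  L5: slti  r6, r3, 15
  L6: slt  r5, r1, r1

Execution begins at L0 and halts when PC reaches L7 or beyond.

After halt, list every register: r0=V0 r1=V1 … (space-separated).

r0=0 r1=5 r2=3 r3=1 r4=2 r5=0 r6=1

  step pc=0: andi  r5, r5, 7  regs=(0,5,3,8,2,4,4)
  step pc=1: bne  r5, r3, L5  cond=T  regs=(0,5,3,8,2,4,4)
  step pc=2: slt  r3, r4, r3  regs=(0,5,3,1,2,4,4)
  step pc=5: slti  r6, r3, 15  regs=(0,5,3,1,2,4,1)
  step pc=6: slt  r5, r1, r1  regs=(0,5,3,1,2,0,1)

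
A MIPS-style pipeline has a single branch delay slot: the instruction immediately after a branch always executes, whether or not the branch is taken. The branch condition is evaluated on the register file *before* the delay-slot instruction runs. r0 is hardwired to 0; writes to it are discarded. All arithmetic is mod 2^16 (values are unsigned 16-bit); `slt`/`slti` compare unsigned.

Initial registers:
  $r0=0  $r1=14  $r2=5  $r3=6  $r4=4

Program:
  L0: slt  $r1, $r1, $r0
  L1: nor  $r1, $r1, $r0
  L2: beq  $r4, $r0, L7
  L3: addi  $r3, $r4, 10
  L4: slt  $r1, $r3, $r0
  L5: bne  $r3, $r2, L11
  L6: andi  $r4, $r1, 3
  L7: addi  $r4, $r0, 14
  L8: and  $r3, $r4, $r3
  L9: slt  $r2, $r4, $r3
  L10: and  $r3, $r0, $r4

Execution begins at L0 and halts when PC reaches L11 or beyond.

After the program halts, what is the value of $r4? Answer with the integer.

  step pc=0: slt  $r1, $r1, $r0  regs=(0,0,5,6,4)
  step pc=1: nor  $r1, $r1, $r0  regs=(0,65535,5,6,4)
  step pc=2: beq  $r4, $r0, L7  cond=F  regs=(0,65535,5,6,4)
  step pc=3: addi  $r3, $r4, 10  regs=(0,65535,5,14,4)
  step pc=4: slt  $r1, $r3, $r0  regs=(0,0,5,14,4)
  step pc=5: bne  $r3, $r2, L11  cond=T  regs=(0,0,5,14,4)
  step pc=6: andi  $r4, $r1, 3  regs=(0,0,5,14,0)

0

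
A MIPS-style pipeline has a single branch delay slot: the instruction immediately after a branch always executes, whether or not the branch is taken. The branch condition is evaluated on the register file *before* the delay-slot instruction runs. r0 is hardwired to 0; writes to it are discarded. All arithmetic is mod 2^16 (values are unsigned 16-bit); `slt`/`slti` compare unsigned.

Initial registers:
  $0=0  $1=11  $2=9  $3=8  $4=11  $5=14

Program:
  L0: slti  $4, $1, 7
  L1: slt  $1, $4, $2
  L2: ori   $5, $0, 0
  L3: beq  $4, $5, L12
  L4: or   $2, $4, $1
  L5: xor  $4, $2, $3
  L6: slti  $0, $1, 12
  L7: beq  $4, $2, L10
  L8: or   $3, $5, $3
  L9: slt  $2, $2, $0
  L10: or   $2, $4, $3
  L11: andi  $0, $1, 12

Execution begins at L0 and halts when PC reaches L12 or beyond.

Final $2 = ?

PC=0  slti  $4, $1, 7        | $0=0 $1=11 $2=9 $3=8 $4=0 $5=14
PC=1  slt  $1, $4, $2        | $0=0 $1=1 $2=9 $3=8 $4=0 $5=14
PC=2  ori   $5, $0, 0        | $0=0 $1=1 $2=9 $3=8 $4=0 $5=0
PC=3  beq  $4, $5, L12       | $0=0 $1=1 $2=9 $3=8 $4=0 $5=0  [TAKEN]
PC=4  or   $2, $4, $1        | $0=0 $1=1 $2=1 $3=8 $4=0 $5=0

1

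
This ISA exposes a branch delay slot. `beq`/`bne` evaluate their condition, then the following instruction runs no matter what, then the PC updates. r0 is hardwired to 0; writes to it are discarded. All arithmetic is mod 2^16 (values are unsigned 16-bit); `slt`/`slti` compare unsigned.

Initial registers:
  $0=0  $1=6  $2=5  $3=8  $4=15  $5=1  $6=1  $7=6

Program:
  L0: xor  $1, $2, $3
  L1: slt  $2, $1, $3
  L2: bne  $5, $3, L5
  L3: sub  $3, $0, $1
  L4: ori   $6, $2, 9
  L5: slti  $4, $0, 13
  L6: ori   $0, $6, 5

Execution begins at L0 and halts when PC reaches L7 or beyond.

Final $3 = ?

65523

#0 xor  $1, $2, $3 ; 0/13/5/8/15/1/1/6
#1 slt  $2, $1, $3 ; 0/13/0/8/15/1/1/6
#2 bne  $5, $3, L5 ; 0/13/0/8/15/1/1/6 ; →target
#3 sub  $3, $0, $1 ; 0/13/0/65523/15/1/1/6
#5 slti  $4, $0, 13 ; 0/13/0/65523/1/1/1/6
#6 ori   $0, $6, 5 ; 0/13/0/65523/1/1/1/6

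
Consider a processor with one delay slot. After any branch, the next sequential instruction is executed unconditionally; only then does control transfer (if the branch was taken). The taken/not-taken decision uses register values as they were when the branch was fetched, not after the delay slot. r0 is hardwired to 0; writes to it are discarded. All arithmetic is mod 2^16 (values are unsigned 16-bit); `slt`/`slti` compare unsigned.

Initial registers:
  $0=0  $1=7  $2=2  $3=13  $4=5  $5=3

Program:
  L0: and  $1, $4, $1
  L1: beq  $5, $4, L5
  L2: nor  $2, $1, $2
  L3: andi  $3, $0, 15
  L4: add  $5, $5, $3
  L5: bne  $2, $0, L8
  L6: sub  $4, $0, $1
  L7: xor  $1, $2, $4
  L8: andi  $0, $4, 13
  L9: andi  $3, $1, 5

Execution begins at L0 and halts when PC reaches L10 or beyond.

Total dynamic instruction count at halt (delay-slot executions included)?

PC=0  and  $1, $4, $1        | $0=0 $1=5 $2=2 $3=13 $4=5 $5=3
PC=1  beq  $5, $4, L5        | $0=0 $1=5 $2=2 $3=13 $4=5 $5=3  [not taken]
PC=2  nor  $2, $1, $2        | $0=0 $1=5 $2=65528 $3=13 $4=5 $5=3
PC=3  andi  $3, $0, 15       | $0=0 $1=5 $2=65528 $3=0 $4=5 $5=3
PC=4  add  $5, $5, $3        | $0=0 $1=5 $2=65528 $3=0 $4=5 $5=3
PC=5  bne  $2, $0, L8        | $0=0 $1=5 $2=65528 $3=0 $4=5 $5=3  [TAKEN]
PC=6  sub  $4, $0, $1        | $0=0 $1=5 $2=65528 $3=0 $4=65531 $5=3
PC=8  andi  $0, $4, 13       | $0=0 $1=5 $2=65528 $3=0 $4=65531 $5=3
PC=9  andi  $3, $1, 5        | $0=0 $1=5 $2=65528 $3=5 $4=65531 $5=3

9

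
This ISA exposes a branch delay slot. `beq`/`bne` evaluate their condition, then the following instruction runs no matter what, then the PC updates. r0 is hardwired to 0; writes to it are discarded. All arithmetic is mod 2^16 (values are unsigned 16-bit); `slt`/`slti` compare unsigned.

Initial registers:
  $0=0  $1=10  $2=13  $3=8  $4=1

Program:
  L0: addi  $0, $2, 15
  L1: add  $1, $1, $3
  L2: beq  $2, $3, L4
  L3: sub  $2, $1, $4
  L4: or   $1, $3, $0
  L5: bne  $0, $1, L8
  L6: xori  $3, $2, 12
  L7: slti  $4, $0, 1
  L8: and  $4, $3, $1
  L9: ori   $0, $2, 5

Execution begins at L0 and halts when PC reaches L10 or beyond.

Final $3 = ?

  step pc=0: addi  $0, $2, 15  regs=(0,10,13,8,1)
  step pc=1: add  $1, $1, $3  regs=(0,18,13,8,1)
  step pc=2: beq  $2, $3, L4  cond=F  regs=(0,18,13,8,1)
  step pc=3: sub  $2, $1, $4  regs=(0,18,17,8,1)
  step pc=4: or   $1, $3, $0  regs=(0,8,17,8,1)
  step pc=5: bne  $0, $1, L8  cond=T  regs=(0,8,17,8,1)
  step pc=6: xori  $3, $2, 12  regs=(0,8,17,29,1)
  step pc=8: and  $4, $3, $1  regs=(0,8,17,29,8)
  step pc=9: ori   $0, $2, 5  regs=(0,8,17,29,8)

29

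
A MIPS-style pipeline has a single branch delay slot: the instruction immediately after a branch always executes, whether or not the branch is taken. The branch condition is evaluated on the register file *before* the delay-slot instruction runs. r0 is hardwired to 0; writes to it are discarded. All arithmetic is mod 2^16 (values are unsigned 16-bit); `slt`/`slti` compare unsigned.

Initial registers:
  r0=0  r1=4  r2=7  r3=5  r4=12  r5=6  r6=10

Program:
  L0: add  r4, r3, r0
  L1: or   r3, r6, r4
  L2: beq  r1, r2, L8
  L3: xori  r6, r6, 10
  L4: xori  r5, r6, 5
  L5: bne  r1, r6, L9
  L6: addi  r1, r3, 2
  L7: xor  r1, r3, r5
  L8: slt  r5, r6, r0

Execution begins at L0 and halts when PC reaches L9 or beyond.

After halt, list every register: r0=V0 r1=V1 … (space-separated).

r0=0 r1=17 r2=7 r3=15 r4=5 r5=5 r6=0

#0 add  r4, r3, r0 ; 0/4/7/5/5/6/10
#1 or   r3, r6, r4 ; 0/4/7/15/5/6/10
#2 beq  r1, r2, L8 ; 0/4/7/15/5/6/10 ; →fallthru
#3 xori  r6, r6, 10 ; 0/4/7/15/5/6/0
#4 xori  r5, r6, 5 ; 0/4/7/15/5/5/0
#5 bne  r1, r6, L9 ; 0/4/7/15/5/5/0 ; →target
#6 addi  r1, r3, 2 ; 0/17/7/15/5/5/0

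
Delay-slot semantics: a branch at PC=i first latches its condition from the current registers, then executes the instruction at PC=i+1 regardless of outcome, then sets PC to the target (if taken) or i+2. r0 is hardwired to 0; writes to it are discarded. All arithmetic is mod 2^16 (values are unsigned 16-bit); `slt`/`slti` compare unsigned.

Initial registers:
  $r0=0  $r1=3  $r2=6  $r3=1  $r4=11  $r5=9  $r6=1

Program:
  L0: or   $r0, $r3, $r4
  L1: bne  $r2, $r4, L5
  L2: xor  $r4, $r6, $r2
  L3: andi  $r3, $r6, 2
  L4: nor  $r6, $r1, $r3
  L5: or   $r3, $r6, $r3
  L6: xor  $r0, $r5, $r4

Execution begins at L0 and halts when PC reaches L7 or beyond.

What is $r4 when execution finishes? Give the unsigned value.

[0] or   $r0, $r3, $r4  →  {$r0:0, $r1:3, $r2:6, $r3:1, $r4:11, $r5:9, $r6:1}
[1] bne  $r2, $r4, L5  →  {$r0:0, $r1:3, $r2:6, $r3:1, $r4:11, $r5:9, $r6:1}  ⟨branch taken⟩
[2] xor  $r4, $r6, $r2  →  {$r0:0, $r1:3, $r2:6, $r3:1, $r4:7, $r5:9, $r6:1}
[5] or   $r3, $r6, $r3  →  {$r0:0, $r1:3, $r2:6, $r3:1, $r4:7, $r5:9, $r6:1}
[6] xor  $r0, $r5, $r4  →  {$r0:0, $r1:3, $r2:6, $r3:1, $r4:7, $r5:9, $r6:1}

7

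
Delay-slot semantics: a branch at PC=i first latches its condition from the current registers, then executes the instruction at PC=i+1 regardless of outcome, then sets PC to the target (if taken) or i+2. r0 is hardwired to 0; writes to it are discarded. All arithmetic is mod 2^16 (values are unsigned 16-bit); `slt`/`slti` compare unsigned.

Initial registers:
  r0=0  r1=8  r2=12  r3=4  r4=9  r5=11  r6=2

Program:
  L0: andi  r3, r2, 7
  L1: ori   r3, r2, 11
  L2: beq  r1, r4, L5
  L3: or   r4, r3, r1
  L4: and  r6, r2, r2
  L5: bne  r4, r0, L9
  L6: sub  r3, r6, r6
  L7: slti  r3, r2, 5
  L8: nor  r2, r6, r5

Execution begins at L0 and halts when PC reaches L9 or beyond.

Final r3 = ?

0

  step pc=0: andi  r3, r2, 7  regs=(0,8,12,4,9,11,2)
  step pc=1: ori   r3, r2, 11  regs=(0,8,12,15,9,11,2)
  step pc=2: beq  r1, r4, L5  cond=F  regs=(0,8,12,15,9,11,2)
  step pc=3: or   r4, r3, r1  regs=(0,8,12,15,15,11,2)
  step pc=4: and  r6, r2, r2  regs=(0,8,12,15,15,11,12)
  step pc=5: bne  r4, r0, L9  cond=T  regs=(0,8,12,15,15,11,12)
  step pc=6: sub  r3, r6, r6  regs=(0,8,12,0,15,11,12)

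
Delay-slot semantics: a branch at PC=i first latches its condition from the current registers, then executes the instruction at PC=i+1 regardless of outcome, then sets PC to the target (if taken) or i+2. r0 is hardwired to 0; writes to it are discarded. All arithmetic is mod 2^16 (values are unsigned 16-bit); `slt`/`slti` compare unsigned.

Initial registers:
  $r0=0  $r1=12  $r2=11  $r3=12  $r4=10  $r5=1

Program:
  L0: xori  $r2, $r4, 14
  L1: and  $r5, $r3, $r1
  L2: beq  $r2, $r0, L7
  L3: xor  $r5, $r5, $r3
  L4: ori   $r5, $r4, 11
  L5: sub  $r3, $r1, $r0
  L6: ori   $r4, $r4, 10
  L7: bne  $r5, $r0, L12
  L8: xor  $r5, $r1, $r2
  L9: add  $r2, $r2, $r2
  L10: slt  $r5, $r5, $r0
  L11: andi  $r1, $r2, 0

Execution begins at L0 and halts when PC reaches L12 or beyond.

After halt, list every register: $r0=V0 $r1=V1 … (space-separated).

[0] xori  $r2, $r4, 14  →  {$r0:0, $r1:12, $r2:4, $r3:12, $r4:10, $r5:1}
[1] and  $r5, $r3, $r1  →  {$r0:0, $r1:12, $r2:4, $r3:12, $r4:10, $r5:12}
[2] beq  $r2, $r0, L7  →  {$r0:0, $r1:12, $r2:4, $r3:12, $r4:10, $r5:12}  ⟨branch fallthrough⟩
[3] xor  $r5, $r5, $r3  →  {$r0:0, $r1:12, $r2:4, $r3:12, $r4:10, $r5:0}
[4] ori   $r5, $r4, 11  →  {$r0:0, $r1:12, $r2:4, $r3:12, $r4:10, $r5:11}
[5] sub  $r3, $r1, $r0  →  {$r0:0, $r1:12, $r2:4, $r3:12, $r4:10, $r5:11}
[6] ori   $r4, $r4, 10  →  {$r0:0, $r1:12, $r2:4, $r3:12, $r4:10, $r5:11}
[7] bne  $r5, $r0, L12  →  {$r0:0, $r1:12, $r2:4, $r3:12, $r4:10, $r5:11}  ⟨branch taken⟩
[8] xor  $r5, $r1, $r2  →  {$r0:0, $r1:12, $r2:4, $r3:12, $r4:10, $r5:8}

$r0=0 $r1=12 $r2=4 $r3=12 $r4=10 $r5=8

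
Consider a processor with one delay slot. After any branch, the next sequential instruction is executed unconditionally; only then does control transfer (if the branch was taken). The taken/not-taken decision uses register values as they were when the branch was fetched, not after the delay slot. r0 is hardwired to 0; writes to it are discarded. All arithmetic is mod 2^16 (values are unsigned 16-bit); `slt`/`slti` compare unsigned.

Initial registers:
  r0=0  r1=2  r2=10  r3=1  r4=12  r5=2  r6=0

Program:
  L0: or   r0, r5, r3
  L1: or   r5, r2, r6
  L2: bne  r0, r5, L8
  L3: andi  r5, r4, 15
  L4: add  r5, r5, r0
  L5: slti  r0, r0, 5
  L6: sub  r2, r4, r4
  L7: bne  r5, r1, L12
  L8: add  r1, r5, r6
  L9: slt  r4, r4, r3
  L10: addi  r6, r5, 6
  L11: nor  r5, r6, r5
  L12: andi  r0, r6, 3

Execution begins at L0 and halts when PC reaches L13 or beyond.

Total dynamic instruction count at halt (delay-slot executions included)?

9

[0] or   r0, r5, r3  →  {r0:0, r1:2, r2:10, r3:1, r4:12, r5:2, r6:0}
[1] or   r5, r2, r6  →  {r0:0, r1:2, r2:10, r3:1, r4:12, r5:10, r6:0}
[2] bne  r0, r5, L8  →  {r0:0, r1:2, r2:10, r3:1, r4:12, r5:10, r6:0}  ⟨branch taken⟩
[3] andi  r5, r4, 15  →  {r0:0, r1:2, r2:10, r3:1, r4:12, r5:12, r6:0}
[8] add  r1, r5, r6  →  {r0:0, r1:12, r2:10, r3:1, r4:12, r5:12, r6:0}
[9] slt  r4, r4, r3  →  {r0:0, r1:12, r2:10, r3:1, r4:0, r5:12, r6:0}
[10] addi  r6, r5, 6  →  {r0:0, r1:12, r2:10, r3:1, r4:0, r5:12, r6:18}
[11] nor  r5, r6, r5  →  {r0:0, r1:12, r2:10, r3:1, r4:0, r5:65505, r6:18}
[12] andi  r0, r6, 3  →  {r0:0, r1:12, r2:10, r3:1, r4:0, r5:65505, r6:18}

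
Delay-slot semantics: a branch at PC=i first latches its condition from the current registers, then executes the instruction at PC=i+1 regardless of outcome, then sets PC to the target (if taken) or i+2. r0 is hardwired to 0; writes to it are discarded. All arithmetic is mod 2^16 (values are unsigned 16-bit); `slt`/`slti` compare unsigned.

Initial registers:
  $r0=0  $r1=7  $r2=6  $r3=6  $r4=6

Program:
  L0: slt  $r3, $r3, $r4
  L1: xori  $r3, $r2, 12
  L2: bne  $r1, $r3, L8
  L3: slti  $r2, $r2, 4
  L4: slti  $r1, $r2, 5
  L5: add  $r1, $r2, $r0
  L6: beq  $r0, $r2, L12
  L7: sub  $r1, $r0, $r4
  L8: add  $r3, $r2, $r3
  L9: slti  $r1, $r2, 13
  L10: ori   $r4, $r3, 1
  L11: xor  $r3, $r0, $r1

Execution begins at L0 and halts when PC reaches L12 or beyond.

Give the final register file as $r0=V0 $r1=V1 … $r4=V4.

#0 slt  $r3, $r3, $r4 ; 0/7/6/0/6
#1 xori  $r3, $r2, 12 ; 0/7/6/10/6
#2 bne  $r1, $r3, L8 ; 0/7/6/10/6 ; →target
#3 slti  $r2, $r2, 4 ; 0/7/0/10/6
#8 add  $r3, $r2, $r3 ; 0/7/0/10/6
#9 slti  $r1, $r2, 13 ; 0/1/0/10/6
#10 ori   $r4, $r3, 1 ; 0/1/0/10/11
#11 xor  $r3, $r0, $r1 ; 0/1/0/1/11

$r0=0 $r1=1 $r2=0 $r3=1 $r4=11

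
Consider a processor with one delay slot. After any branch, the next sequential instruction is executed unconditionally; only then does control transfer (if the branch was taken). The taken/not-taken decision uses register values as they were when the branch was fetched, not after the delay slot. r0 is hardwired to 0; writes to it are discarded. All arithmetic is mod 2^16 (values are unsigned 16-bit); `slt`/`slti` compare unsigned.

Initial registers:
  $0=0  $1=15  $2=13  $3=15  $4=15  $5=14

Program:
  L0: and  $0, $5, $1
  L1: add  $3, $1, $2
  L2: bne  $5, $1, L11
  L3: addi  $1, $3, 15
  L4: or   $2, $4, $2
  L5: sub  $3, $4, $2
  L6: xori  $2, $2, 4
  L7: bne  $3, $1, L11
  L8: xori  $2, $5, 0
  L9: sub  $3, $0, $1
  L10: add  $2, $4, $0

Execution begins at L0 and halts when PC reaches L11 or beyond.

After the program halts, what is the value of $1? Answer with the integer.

#0 and  $0, $5, $1 ; 0/15/13/15/15/14
#1 add  $3, $1, $2 ; 0/15/13/28/15/14
#2 bne  $5, $1, L11 ; 0/15/13/28/15/14 ; →target
#3 addi  $1, $3, 15 ; 0/43/13/28/15/14

43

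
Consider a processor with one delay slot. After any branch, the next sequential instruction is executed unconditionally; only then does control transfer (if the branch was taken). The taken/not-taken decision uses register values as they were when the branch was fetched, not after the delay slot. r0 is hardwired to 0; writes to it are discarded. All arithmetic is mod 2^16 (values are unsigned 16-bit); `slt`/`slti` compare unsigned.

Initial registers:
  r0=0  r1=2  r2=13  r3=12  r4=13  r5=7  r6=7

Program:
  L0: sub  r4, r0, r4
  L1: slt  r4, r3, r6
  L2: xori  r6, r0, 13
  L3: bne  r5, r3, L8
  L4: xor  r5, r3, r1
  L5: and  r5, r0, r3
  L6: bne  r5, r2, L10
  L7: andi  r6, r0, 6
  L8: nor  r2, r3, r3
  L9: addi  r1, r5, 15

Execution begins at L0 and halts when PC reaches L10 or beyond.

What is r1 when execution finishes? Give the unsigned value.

29

[0] sub  r4, r0, r4  →  {r0:0, r1:2, r2:13, r3:12, r4:65523, r5:7, r6:7}
[1] slt  r4, r3, r6  →  {r0:0, r1:2, r2:13, r3:12, r4:0, r5:7, r6:7}
[2] xori  r6, r0, 13  →  {r0:0, r1:2, r2:13, r3:12, r4:0, r5:7, r6:13}
[3] bne  r5, r3, L8  →  {r0:0, r1:2, r2:13, r3:12, r4:0, r5:7, r6:13}  ⟨branch taken⟩
[4] xor  r5, r3, r1  →  {r0:0, r1:2, r2:13, r3:12, r4:0, r5:14, r6:13}
[8] nor  r2, r3, r3  →  {r0:0, r1:2, r2:65523, r3:12, r4:0, r5:14, r6:13}
[9] addi  r1, r5, 15  →  {r0:0, r1:29, r2:65523, r3:12, r4:0, r5:14, r6:13}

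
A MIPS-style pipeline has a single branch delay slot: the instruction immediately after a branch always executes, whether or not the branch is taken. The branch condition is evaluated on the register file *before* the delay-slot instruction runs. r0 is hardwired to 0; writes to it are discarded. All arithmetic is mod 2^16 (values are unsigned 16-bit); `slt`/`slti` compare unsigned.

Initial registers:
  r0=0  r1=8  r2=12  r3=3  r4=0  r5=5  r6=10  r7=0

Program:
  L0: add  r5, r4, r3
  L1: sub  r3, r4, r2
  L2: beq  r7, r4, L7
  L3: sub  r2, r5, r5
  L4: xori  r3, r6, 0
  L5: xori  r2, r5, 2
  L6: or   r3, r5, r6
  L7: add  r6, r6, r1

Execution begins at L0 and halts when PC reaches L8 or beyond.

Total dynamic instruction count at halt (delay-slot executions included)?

  step pc=0: add  r5, r4, r3  regs=(0,8,12,3,0,3,10,0)
  step pc=1: sub  r3, r4, r2  regs=(0,8,12,65524,0,3,10,0)
  step pc=2: beq  r7, r4, L7  cond=T  regs=(0,8,12,65524,0,3,10,0)
  step pc=3: sub  r2, r5, r5  regs=(0,8,0,65524,0,3,10,0)
  step pc=7: add  r6, r6, r1  regs=(0,8,0,65524,0,3,18,0)

5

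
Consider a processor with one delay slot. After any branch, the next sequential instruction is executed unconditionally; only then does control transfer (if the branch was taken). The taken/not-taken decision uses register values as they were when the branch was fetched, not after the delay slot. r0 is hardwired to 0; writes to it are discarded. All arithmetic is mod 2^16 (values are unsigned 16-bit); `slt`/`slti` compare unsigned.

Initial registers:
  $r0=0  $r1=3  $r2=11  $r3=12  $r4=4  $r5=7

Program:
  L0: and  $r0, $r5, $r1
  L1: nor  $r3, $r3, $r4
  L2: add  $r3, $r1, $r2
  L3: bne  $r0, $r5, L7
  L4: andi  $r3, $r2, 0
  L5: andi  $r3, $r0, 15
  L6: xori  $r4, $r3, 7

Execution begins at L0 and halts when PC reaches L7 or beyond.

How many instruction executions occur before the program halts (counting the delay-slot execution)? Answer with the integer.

5

#0 and  $r0, $r5, $r1 ; 0/3/11/12/4/7
#1 nor  $r3, $r3, $r4 ; 0/3/11/65523/4/7
#2 add  $r3, $r1, $r2 ; 0/3/11/14/4/7
#3 bne  $r0, $r5, L7 ; 0/3/11/14/4/7 ; →target
#4 andi  $r3, $r2, 0 ; 0/3/11/0/4/7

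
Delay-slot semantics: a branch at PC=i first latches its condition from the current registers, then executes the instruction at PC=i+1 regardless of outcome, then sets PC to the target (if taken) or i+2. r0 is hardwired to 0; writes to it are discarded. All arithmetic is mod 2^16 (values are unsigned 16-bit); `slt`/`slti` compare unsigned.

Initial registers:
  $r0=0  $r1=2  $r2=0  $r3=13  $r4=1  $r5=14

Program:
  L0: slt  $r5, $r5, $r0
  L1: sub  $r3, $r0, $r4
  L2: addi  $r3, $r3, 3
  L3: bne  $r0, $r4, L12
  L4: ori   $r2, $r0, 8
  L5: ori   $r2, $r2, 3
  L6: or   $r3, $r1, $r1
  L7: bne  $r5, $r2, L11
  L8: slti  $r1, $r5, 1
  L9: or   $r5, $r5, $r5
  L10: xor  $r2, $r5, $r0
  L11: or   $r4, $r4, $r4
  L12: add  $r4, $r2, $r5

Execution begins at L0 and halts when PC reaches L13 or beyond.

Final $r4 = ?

[0] slt  $r5, $r5, $r0  →  {$r0:0, $r1:2, $r2:0, $r3:13, $r4:1, $r5:0}
[1] sub  $r3, $r0, $r4  →  {$r0:0, $r1:2, $r2:0, $r3:65535, $r4:1, $r5:0}
[2] addi  $r3, $r3, 3  →  {$r0:0, $r1:2, $r2:0, $r3:2, $r4:1, $r5:0}
[3] bne  $r0, $r4, L12  →  {$r0:0, $r1:2, $r2:0, $r3:2, $r4:1, $r5:0}  ⟨branch taken⟩
[4] ori   $r2, $r0, 8  →  {$r0:0, $r1:2, $r2:8, $r3:2, $r4:1, $r5:0}
[12] add  $r4, $r2, $r5  →  {$r0:0, $r1:2, $r2:8, $r3:2, $r4:8, $r5:0}

8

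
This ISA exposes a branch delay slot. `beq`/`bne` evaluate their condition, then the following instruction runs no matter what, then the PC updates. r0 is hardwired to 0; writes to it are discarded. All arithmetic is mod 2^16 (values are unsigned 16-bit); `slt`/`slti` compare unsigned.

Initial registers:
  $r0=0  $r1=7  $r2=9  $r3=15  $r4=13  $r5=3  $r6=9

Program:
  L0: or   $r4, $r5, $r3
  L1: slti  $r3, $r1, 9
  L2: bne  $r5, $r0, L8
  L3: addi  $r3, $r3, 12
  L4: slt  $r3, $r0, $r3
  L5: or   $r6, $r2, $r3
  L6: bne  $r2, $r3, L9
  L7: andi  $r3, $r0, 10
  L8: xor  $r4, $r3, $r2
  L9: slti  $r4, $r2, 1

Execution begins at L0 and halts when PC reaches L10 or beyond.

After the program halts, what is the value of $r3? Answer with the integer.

13

PC=0  or   $r4, $r5, $r3     | $r0=0 $r1=7 $r2=9 $r3=15 $r4=15 $r5=3 $r6=9
PC=1  slti  $r3, $r1, 9      | $r0=0 $r1=7 $r2=9 $r3=1 $r4=15 $r5=3 $r6=9
PC=2  bne  $r5, $r0, L8      | $r0=0 $r1=7 $r2=9 $r3=1 $r4=15 $r5=3 $r6=9  [TAKEN]
PC=3  addi  $r3, $r3, 12     | $r0=0 $r1=7 $r2=9 $r3=13 $r4=15 $r5=3 $r6=9
PC=8  xor  $r4, $r3, $r2     | $r0=0 $r1=7 $r2=9 $r3=13 $r4=4 $r5=3 $r6=9
PC=9  slti  $r4, $r2, 1      | $r0=0 $r1=7 $r2=9 $r3=13 $r4=0 $r5=3 $r6=9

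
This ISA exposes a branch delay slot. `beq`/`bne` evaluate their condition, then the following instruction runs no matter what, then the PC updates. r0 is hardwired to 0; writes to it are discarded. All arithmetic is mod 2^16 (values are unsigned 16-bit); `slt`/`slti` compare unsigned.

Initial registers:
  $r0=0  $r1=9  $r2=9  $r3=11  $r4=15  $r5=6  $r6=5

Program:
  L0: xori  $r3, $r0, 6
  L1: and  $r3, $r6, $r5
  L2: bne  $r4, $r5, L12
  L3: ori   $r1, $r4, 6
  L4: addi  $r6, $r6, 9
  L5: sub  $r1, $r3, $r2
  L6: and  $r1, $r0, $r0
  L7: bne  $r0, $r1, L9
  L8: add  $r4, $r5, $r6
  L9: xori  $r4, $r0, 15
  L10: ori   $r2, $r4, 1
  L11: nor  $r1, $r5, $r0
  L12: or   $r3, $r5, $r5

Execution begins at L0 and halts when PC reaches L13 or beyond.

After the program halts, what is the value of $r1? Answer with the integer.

PC=0  xori  $r3, $r0, 6      | $r0=0 $r1=9 $r2=9 $r3=6 $r4=15 $r5=6 $r6=5
PC=1  and  $r3, $r6, $r5     | $r0=0 $r1=9 $r2=9 $r3=4 $r4=15 $r5=6 $r6=5
PC=2  bne  $r4, $r5, L12     | $r0=0 $r1=9 $r2=9 $r3=4 $r4=15 $r5=6 $r6=5  [TAKEN]
PC=3  ori   $r1, $r4, 6      | $r0=0 $r1=15 $r2=9 $r3=4 $r4=15 $r5=6 $r6=5
PC=12 or   $r3, $r5, $r5     | $r0=0 $r1=15 $r2=9 $r3=6 $r4=15 $r5=6 $r6=5

15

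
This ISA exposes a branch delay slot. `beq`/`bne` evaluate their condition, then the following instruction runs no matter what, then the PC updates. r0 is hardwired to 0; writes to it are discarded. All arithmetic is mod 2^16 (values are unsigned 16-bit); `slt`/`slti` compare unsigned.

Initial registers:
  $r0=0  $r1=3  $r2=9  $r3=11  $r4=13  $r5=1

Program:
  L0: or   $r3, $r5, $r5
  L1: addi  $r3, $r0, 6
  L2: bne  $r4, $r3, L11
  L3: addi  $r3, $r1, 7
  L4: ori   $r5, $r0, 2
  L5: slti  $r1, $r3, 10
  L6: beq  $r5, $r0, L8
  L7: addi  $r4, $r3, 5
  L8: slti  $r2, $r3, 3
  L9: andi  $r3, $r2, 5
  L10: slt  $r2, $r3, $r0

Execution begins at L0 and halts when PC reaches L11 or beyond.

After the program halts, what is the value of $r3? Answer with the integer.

#0 or   $r3, $r5, $r5 ; 0/3/9/1/13/1
#1 addi  $r3, $r0, 6 ; 0/3/9/6/13/1
#2 bne  $r4, $r3, L11 ; 0/3/9/6/13/1 ; →target
#3 addi  $r3, $r1, 7 ; 0/3/9/10/13/1

10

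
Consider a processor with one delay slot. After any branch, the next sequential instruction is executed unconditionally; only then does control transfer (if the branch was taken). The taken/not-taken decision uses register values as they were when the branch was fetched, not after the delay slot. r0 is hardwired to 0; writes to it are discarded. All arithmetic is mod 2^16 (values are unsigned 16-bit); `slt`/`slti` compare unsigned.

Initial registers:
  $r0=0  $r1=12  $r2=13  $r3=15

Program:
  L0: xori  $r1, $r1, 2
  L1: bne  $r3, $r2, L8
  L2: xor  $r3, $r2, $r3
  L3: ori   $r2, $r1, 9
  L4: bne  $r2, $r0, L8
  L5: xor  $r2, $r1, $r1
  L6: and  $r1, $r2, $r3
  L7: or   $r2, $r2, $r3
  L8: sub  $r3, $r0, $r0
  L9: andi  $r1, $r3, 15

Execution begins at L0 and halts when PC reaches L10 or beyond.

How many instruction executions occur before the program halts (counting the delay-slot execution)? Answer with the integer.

5

[0] xori  $r1, $r1, 2  →  {$r0:0, $r1:14, $r2:13, $r3:15}
[1] bne  $r3, $r2, L8  →  {$r0:0, $r1:14, $r2:13, $r3:15}  ⟨branch taken⟩
[2] xor  $r3, $r2, $r3  →  {$r0:0, $r1:14, $r2:13, $r3:2}
[8] sub  $r3, $r0, $r0  →  {$r0:0, $r1:14, $r2:13, $r3:0}
[9] andi  $r1, $r3, 15  →  {$r0:0, $r1:0, $r2:13, $r3:0}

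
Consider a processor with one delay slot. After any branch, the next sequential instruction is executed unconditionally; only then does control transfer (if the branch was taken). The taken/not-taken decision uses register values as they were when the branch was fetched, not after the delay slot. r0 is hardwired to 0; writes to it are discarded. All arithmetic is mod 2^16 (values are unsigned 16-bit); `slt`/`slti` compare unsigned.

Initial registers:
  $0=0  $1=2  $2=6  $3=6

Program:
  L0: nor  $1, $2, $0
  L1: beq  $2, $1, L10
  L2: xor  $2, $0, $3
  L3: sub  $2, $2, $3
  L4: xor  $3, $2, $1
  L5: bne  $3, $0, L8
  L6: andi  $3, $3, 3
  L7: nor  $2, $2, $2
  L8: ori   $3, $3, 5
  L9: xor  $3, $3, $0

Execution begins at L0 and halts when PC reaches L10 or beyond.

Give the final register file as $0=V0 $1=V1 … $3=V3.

PC=0  nor  $1, $2, $0        | $0=0 $1=65529 $2=6 $3=6
PC=1  beq  $2, $1, L10       | $0=0 $1=65529 $2=6 $3=6  [not taken]
PC=2  xor  $2, $0, $3        | $0=0 $1=65529 $2=6 $3=6
PC=3  sub  $2, $2, $3        | $0=0 $1=65529 $2=0 $3=6
PC=4  xor  $3, $2, $1        | $0=0 $1=65529 $2=0 $3=65529
PC=5  bne  $3, $0, L8        | $0=0 $1=65529 $2=0 $3=65529  [TAKEN]
PC=6  andi  $3, $3, 3        | $0=0 $1=65529 $2=0 $3=1
PC=8  ori   $3, $3, 5        | $0=0 $1=65529 $2=0 $3=5
PC=9  xor  $3, $3, $0        | $0=0 $1=65529 $2=0 $3=5

$0=0 $1=65529 $2=0 $3=5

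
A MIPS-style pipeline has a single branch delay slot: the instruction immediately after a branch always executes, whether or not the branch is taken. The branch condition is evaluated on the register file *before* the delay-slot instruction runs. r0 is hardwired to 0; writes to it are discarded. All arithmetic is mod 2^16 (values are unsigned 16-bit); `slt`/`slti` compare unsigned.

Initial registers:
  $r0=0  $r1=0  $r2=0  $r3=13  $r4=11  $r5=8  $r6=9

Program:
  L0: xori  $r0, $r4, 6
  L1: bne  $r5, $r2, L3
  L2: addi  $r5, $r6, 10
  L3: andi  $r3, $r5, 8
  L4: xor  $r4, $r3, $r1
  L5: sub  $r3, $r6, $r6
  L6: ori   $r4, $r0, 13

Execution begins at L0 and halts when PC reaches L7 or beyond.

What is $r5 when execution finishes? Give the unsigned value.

19

  step pc=0: xori  $r0, $r4, 6  regs=(0,0,0,13,11,8,9)
  step pc=1: bne  $r5, $r2, L3  cond=T  regs=(0,0,0,13,11,8,9)
  step pc=2: addi  $r5, $r6, 10  regs=(0,0,0,13,11,19,9)
  step pc=3: andi  $r3, $r5, 8  regs=(0,0,0,0,11,19,9)
  step pc=4: xor  $r4, $r3, $r1  regs=(0,0,0,0,0,19,9)
  step pc=5: sub  $r3, $r6, $r6  regs=(0,0,0,0,0,19,9)
  step pc=6: ori   $r4, $r0, 13  regs=(0,0,0,0,13,19,9)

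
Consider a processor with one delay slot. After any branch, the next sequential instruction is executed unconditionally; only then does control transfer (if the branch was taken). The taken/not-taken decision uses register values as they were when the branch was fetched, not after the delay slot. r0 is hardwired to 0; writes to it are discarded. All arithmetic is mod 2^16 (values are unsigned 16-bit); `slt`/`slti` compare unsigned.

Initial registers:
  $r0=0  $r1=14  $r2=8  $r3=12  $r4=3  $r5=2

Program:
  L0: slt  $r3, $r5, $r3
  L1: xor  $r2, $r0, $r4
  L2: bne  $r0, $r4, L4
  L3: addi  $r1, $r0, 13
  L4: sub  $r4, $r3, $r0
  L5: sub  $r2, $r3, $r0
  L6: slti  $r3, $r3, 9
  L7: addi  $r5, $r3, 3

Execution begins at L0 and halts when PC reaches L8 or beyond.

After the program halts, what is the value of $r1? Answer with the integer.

  step pc=0: slt  $r3, $r5, $r3  regs=(0,14,8,1,3,2)
  step pc=1: xor  $r2, $r0, $r4  regs=(0,14,3,1,3,2)
  step pc=2: bne  $r0, $r4, L4  cond=T  regs=(0,14,3,1,3,2)
  step pc=3: addi  $r1, $r0, 13  regs=(0,13,3,1,3,2)
  step pc=4: sub  $r4, $r3, $r0  regs=(0,13,3,1,1,2)
  step pc=5: sub  $r2, $r3, $r0  regs=(0,13,1,1,1,2)
  step pc=6: slti  $r3, $r3, 9  regs=(0,13,1,1,1,2)
  step pc=7: addi  $r5, $r3, 3  regs=(0,13,1,1,1,4)

13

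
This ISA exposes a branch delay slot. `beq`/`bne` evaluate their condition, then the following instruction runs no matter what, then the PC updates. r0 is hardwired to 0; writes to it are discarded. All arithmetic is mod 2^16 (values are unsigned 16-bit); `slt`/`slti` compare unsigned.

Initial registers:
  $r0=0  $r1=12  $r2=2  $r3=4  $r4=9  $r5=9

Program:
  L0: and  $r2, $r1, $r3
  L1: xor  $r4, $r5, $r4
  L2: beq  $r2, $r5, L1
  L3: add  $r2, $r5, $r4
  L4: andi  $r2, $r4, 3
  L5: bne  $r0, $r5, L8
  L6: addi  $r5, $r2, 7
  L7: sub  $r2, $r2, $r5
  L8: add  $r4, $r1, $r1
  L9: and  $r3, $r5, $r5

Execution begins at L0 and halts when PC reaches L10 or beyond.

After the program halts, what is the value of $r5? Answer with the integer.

  step pc=0: and  $r2, $r1, $r3  regs=(0,12,4,4,9,9)
  step pc=1: xor  $r4, $r5, $r4  regs=(0,12,4,4,0,9)
  step pc=2: beq  $r2, $r5, L1  cond=F  regs=(0,12,4,4,0,9)
  step pc=3: add  $r2, $r5, $r4  regs=(0,12,9,4,0,9)
  step pc=4: andi  $r2, $r4, 3  regs=(0,12,0,4,0,9)
  step pc=5: bne  $r0, $r5, L8  cond=T  regs=(0,12,0,4,0,9)
  step pc=6: addi  $r5, $r2, 7  regs=(0,12,0,4,0,7)
  step pc=8: add  $r4, $r1, $r1  regs=(0,12,0,4,24,7)
  step pc=9: and  $r3, $r5, $r5  regs=(0,12,0,7,24,7)

7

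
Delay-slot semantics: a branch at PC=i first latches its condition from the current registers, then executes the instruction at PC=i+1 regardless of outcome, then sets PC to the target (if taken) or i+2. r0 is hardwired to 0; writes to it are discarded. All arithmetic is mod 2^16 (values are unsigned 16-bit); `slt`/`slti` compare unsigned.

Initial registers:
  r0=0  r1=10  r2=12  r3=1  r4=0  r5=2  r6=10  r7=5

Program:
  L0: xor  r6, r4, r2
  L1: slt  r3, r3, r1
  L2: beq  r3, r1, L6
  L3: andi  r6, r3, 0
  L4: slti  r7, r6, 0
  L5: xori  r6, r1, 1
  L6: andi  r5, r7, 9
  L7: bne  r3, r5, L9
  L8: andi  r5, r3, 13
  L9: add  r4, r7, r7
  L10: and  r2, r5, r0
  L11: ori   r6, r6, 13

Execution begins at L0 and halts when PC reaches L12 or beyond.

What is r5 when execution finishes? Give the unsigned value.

  step pc=0: xor  r6, r4, r2  regs=(0,10,12,1,0,2,12,5)
  step pc=1: slt  r3, r3, r1  regs=(0,10,12,1,0,2,12,5)
  step pc=2: beq  r3, r1, L6  cond=F  regs=(0,10,12,1,0,2,12,5)
  step pc=3: andi  r6, r3, 0  regs=(0,10,12,1,0,2,0,5)
  step pc=4: slti  r7, r6, 0  regs=(0,10,12,1,0,2,0,0)
  step pc=5: xori  r6, r1, 1  regs=(0,10,12,1,0,2,11,0)
  step pc=6: andi  r5, r7, 9  regs=(0,10,12,1,0,0,11,0)
  step pc=7: bne  r3, r5, L9  cond=T  regs=(0,10,12,1,0,0,11,0)
  step pc=8: andi  r5, r3, 13  regs=(0,10,12,1,0,1,11,0)
  step pc=9: add  r4, r7, r7  regs=(0,10,12,1,0,1,11,0)
  step pc=10: and  r2, r5, r0  regs=(0,10,0,1,0,1,11,0)
  step pc=11: ori   r6, r6, 13  regs=(0,10,0,1,0,1,15,0)

1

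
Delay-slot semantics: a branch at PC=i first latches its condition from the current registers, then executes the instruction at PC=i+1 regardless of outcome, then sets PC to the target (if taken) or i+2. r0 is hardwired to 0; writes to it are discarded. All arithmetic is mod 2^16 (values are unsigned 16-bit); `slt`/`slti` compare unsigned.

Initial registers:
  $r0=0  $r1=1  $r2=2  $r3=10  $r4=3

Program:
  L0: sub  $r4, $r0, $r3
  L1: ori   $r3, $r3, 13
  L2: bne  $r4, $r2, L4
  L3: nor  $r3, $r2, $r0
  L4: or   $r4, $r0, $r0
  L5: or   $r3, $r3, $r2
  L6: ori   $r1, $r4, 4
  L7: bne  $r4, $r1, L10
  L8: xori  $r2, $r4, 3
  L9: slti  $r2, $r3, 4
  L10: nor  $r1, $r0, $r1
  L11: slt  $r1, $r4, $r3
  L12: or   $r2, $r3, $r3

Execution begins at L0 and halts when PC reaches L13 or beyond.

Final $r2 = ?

#0 sub  $r4, $r0, $r3 ; 0/1/2/10/65526
#1 ori   $r3, $r3, 13 ; 0/1/2/15/65526
#2 bne  $r4, $r2, L4 ; 0/1/2/15/65526 ; →target
#3 nor  $r3, $r2, $r0 ; 0/1/2/65533/65526
#4 or   $r4, $r0, $r0 ; 0/1/2/65533/0
#5 or   $r3, $r3, $r2 ; 0/1/2/65535/0
#6 ori   $r1, $r4, 4 ; 0/4/2/65535/0
#7 bne  $r4, $r1, L10 ; 0/4/2/65535/0 ; →target
#8 xori  $r2, $r4, 3 ; 0/4/3/65535/0
#10 nor  $r1, $r0, $r1 ; 0/65531/3/65535/0
#11 slt  $r1, $r4, $r3 ; 0/1/3/65535/0
#12 or   $r2, $r3, $r3 ; 0/1/65535/65535/0

65535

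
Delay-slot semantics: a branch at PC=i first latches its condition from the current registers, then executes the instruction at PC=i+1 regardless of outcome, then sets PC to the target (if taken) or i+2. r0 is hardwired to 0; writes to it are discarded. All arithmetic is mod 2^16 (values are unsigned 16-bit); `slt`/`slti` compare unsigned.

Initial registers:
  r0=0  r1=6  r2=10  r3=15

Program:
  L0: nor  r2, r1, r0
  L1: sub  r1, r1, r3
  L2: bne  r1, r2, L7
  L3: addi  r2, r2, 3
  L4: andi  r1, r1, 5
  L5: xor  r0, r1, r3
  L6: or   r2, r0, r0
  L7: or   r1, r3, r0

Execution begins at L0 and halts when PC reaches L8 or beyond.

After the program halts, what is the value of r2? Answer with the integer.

65532

PC=0  nor  r2, r1, r0        | r0=0 r1=6 r2=65529 r3=15
PC=1  sub  r1, r1, r3        | r0=0 r1=65527 r2=65529 r3=15
PC=2  bne  r1, r2, L7        | r0=0 r1=65527 r2=65529 r3=15  [TAKEN]
PC=3  addi  r2, r2, 3        | r0=0 r1=65527 r2=65532 r3=15
PC=7  or   r1, r3, r0        | r0=0 r1=15 r2=65532 r3=15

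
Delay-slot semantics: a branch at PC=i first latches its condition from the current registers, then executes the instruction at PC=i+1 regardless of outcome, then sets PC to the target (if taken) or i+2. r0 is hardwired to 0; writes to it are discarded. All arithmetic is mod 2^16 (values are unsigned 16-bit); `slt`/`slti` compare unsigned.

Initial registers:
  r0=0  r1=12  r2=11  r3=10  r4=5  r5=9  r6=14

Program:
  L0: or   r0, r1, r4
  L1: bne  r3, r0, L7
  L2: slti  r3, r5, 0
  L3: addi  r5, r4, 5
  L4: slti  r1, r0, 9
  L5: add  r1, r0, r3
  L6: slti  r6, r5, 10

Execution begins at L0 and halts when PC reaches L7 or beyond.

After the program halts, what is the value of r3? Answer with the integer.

PC=0  or   r0, r1, r4        | r0=0 r1=12 r2=11 r3=10 r4=5 r5=9 r6=14
PC=1  bne  r3, r0, L7        | r0=0 r1=12 r2=11 r3=10 r4=5 r5=9 r6=14  [TAKEN]
PC=2  slti  r3, r5, 0        | r0=0 r1=12 r2=11 r3=0 r4=5 r5=9 r6=14

0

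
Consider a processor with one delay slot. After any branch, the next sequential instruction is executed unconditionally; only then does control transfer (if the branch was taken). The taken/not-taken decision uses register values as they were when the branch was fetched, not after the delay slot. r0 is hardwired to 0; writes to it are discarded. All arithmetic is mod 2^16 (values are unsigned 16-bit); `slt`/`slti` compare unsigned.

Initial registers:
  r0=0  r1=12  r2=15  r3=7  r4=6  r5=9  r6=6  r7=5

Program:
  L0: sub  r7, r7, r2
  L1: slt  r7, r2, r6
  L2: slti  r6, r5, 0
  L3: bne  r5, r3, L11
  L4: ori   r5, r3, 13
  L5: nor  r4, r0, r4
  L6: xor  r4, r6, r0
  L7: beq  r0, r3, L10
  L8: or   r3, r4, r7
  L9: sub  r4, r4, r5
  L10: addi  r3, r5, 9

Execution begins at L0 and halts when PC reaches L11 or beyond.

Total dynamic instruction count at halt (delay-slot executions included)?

PC=0  sub  r7, r7, r2        | r0=0 r1=12 r2=15 r3=7 r4=6 r5=9 r6=6 r7=65526
PC=1  slt  r7, r2, r6        | r0=0 r1=12 r2=15 r3=7 r4=6 r5=9 r6=6 r7=0
PC=2  slti  r6, r5, 0        | r0=0 r1=12 r2=15 r3=7 r4=6 r5=9 r6=0 r7=0
PC=3  bne  r5, r3, L11       | r0=0 r1=12 r2=15 r3=7 r4=6 r5=9 r6=0 r7=0  [TAKEN]
PC=4  ori   r5, r3, 13       | r0=0 r1=12 r2=15 r3=7 r4=6 r5=15 r6=0 r7=0

5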